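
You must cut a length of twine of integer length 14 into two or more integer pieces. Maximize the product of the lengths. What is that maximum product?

Define prod[k] = max over 1≤i<k of i · max(k−i, prod[k−i]); the inner max lets the remainder stay uncut if that's better.
Small cases: prod[2]=1, prod[3]=2, prod[4]=4, prod[5]=6, prod[6]=9, prod[7]=12, prod[8]=18, prod[9]=27.
prod[10] = max(1×27, 2×18, 3×12, …, 8×2, 9×1) = 36
prod[11] = max(1×36, 2×27, 3×18, …, 9×2, 10×1) = 54
prod[12] = max(1×54, 2×36, 3×27, …, 10×2, 11×1) = 81
prod[13] = max(1×81, 2×54, 3×36, …, 11×2, 12×1) = 108
prod[14] = max(1×108, 2×81, 3×54, …, 12×2, 13×1) = 162
One optimal split: 3 + 3 + 3 + 3 + 2; product 3×3×3×3×2 = 162.

162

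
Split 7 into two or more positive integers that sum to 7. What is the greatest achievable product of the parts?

12

Let P[k] be the best product for length k (with at least one cut). For each first piece i, the rest contributes max(k−i, P[k−i]).
Small cases: P[2]=1.
P[3] = 1·max(2,1) = 1·2 = 2
P[4] = 2·max(2,1) = 2·2 = 4
P[5] = 2·max(3,2) = 2·3 = 6
P[6] = 3·max(3,2) = 3·3 = 9
P[7] = 2·max(5,6) = 2·6 = 12
One optimal split: 3 + 2 + 2; product 3·2·2 = 12.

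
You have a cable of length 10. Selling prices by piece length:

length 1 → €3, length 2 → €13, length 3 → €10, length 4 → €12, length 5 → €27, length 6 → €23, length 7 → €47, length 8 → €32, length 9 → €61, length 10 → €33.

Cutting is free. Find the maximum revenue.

65

Let R[k] be the best obtainable value from length k. For each k, try every first piece i and keep the best of price[i] + R[k−i].
R[1] = 3
R[2] = max(3+3, 13+0) = 13
R[3] = max(3+13, 13+3, 10+0) = 16
R[4] = max(3+16, 13+13, 10+3, 12+0) = 26
R[5] = max(3+26, 13+16, 10+13, 12+3, 27+0) = 29
R[6] = max(3+29, 13+26, 10+16, 12+13, 27+3, 23+0) = 39
R[7] = max(3+39, 13+29, 10+26, …, 23+3, 47+0) = 47
R[8] = max(3+47, 13+39, 10+29, …, 47+3, 32+0) = 52
R[9] = max(3+52, 13+47, 10+39, …, 32+3, 61+0) = 61
R[10] = max(3+61, 13+52, 10+47, …, 61+3, 33+0) = 65
One optimal cutting: 2 + 2 + 2 + 2 + 2 → €13 + €13 + €13 + €13 + €13 = €65.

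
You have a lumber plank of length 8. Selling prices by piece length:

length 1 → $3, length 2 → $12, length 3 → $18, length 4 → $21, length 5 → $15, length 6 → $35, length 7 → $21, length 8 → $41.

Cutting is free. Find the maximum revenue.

Build R[k] bottom-up: R[k] = max over allowed piece i of (p[i] + R[k−i]).
R[1] = 3
R[2] = max(3+3, 12+0) = 12
R[3] = max(3+12, 12+3, 18+0) = 18
R[4] = max(3+18, 12+12, 18+3, 21+0) = 24
R[5] = max(3+24, 12+18, 18+12, 21+3, 15+0) = 30
R[6] = max(3+30, 12+24, 18+18, 21+12, 15+3, 35+0) = 36
R[7] = max(3+36, 12+30, 18+24, …, 35+3, 21+0) = 42
R[8] = max(3+42, 12+36, 18+30, …, 21+3, 41+0) = 48
One optimal cutting: 2 + 2 + 2 + 2 → $12 + $12 + $12 + $12 = $48.

48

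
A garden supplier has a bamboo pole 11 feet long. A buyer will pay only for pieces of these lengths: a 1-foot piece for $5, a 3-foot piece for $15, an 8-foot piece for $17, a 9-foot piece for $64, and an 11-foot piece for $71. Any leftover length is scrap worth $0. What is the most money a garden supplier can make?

Consider every possible first cut. r[k] is the best of p[i]+r[k−i] over all sellable i≤k.
r[1] = 5
r[2] = 10  (first piece 1, then r[1]=5)
r[3] = max(5+10, 15+0) = 15
r[4] = max(5+15, 15+5) = 20
r[5] = max(5+20, 15+10) = 25
r[6] = max(5+25, 15+15) = 30
r[7] = max(5+30, 15+20) = 35
r[8] = max(5+35, 15+25, 17+0) = 40
r[9] = max(5+40, 15+30, 17+5, 64+0) = 64
r[10] = max(5+64, 15+35, 17+10, 64+5) = 69
r[11] = max(5+69, 15+40, 17+15, 64+10, 71+0) = 74
One optimal cutting: 9 + 1 + 1 → $74.

74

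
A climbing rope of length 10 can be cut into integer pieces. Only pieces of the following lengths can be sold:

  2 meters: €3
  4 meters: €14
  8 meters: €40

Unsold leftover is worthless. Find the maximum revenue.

43

Let f[k] be the best obtainable value from length k. For each k, try every first piece i and keep the best of price[i] + f[k−i].
f[1] = 0
f[2] = 3
f[3] = 3
f[4] = max(3+3, 14+0) = 14
f[5] = max(3+3, 14+0) = 14
f[6] = max(3+14, 14+3) = 17
f[7] = max(3+14, 14+3) = 17
f[8] = max(3+17, 14+14, 40+0) = 40
f[9] = max(3+17, 14+14, 40+0) = 40
f[10] = max(3+40, 14+17, 40+3) = 43
One optimal cutting: 8 + 2 → €43.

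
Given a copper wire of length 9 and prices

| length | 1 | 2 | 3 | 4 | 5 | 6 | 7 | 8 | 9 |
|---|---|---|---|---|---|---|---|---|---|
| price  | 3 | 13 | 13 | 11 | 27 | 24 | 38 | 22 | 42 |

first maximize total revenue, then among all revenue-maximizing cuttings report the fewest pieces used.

Build r[k] bottom-up: r[k] = max over allowed piece i of (p[i] + r[k−i]).
r[1] = 3
r[2] = 13
r[3] = 16  (first piece 1, then r[2]=13)
r[4] = 26  (first piece 2, then r[2]=13)
r[5] = 29  (first piece 1, then r[4]=26)
r[6] = 39  (first piece 2, then r[4]=26)
r[7] = 42  (first piece 1, then r[6]=39)
r[8] = 52  (first piece 2, then r[6]=39)
r[9] = 55  (first piece 1, then r[8]=52)
Maximum revenue is €55.
Now minimize piece count subject to staying optimal: for each k, pieces[k] = 1 + min over i with p[i]+r[k−i]=r[k] of pieces[k−i].
pieces[6] = 3
pieces[7] = 4
pieces[8] = 4
pieces[9] = 5

5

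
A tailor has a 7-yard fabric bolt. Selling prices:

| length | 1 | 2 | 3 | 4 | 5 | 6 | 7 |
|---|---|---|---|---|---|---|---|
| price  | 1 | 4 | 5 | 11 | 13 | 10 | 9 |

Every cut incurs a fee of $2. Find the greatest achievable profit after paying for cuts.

15

Build net[k] bottom-up: net[k] = max over allowed piece i of (p[i] + net[k−i]) − 2 per cut.
net[1] = 1
net[2] = 4
net[3] = 5
net[4] = 11
net[5] = 13
net[6] = 13  (first piece 2, then net[4]=11)
net[7] = 15  (first piece 2, then net[5]=13)
One optimal plan: pieces 5 + 2 (1 cut) → $17 − $2 = $15.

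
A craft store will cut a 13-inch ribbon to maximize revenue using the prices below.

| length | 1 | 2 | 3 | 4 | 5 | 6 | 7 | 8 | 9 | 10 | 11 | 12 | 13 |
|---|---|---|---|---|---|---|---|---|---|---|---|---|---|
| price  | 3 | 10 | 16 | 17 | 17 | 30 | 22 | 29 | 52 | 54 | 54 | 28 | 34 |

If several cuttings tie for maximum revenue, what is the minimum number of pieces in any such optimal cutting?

3

Let r[k] be the best obtainable value from length k. For each k, try every first piece i and keep the best of price[i] + r[k−i].
r[1] = 3
r[2] = max(3+3, 10+0) = 10
r[3] = max(3+10, 10+3, 16+0) = 16
r[4] = max(3+16, 10+10, 16+3, 17+0) = 20
r[5] = max(3+20, 10+16, 16+10, 17+3, 17+0) = 26
r[6] = max(3+26, 10+20, 16+16, 17+10, 17+3, 30+0) = 32
r[7] = max(3+32, 10+26, 16+20, …, 30+3, 22+0) = 36
r[8] = max(3+36, 10+32, 16+26, …, 22+3, 29+0) = 42
r[9] = max(3+42, 10+36, 16+32, …, 29+3, 52+0) = 52
r[10] = max(3+52, 10+42, 16+36, …, 52+3, 54+0) = 55
r[11] = max(3+55, 10+52, 16+42, …, 54+3, 54+0) = 62
r[12] = max(3+62, 10+55, 16+52, …, 54+3, 28+0) = 68
r[13] = max(3+68, 10+62, 16+55, …, 28+3, 34+0) = 72
Maximum revenue is ¢72.
Now minimize piece count subject to staying optimal: for each k, pieces[k] = 1 + min over i with p[i]+r[k−i]=r[k] of pieces[k−i].
pieces[10] = 2
pieces[11] = 2
pieces[12] = 2
pieces[13] = 3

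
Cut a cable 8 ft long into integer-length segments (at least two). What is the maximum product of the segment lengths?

18

Fill m[k] for k=2..8: at each k try every first piece i and multiply by the better of (k−i) uncut or m[k−i].
m[2] = 1·max(1,0) = 1·1 = 1
m[3] = max(1·2, 2·1) = 2
m[4] = max(1·3, 2·2, 3·1) = 4
m[5] = max(1·4, 2·3, 3·2, 4·1) = 6
m[6] = max(1·6, 2·4, 3·3, 4·2, 5·1) = 9
m[7] = max(1·9, 2·6, 3·4, 4·3, 5·2, 6·1) = 12
m[8] = max(1·12, 2·9, 3·6, …, 6·2, 7·1) = 18
One optimal split: 3 + 3 + 2; product 3·3·2 = 18.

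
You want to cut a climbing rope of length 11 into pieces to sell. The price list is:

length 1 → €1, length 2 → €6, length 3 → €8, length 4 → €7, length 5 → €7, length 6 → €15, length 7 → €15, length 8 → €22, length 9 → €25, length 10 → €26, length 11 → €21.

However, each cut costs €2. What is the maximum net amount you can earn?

29

Consider every possible first cut. v[k] is the best of p[i]+v[k−i] over all sellable i≤k, charging 2 whenever i<k.
v[1] = 1
v[2] = 6
v[3] = 8
v[4] = 10  (first piece 2, then v[2]=6)
v[5] = 12  (first piece 2, then v[3]=8)
v[6] = 15
v[7] = 16  (first piece 2, then v[5]=12)
v[8] = 22
v[9] = 25
v[10] = 26  (first piece 2, then v[8]=22)
v[11] = 29  (first piece 2, then v[9]=25)
One optimal plan: pieces 9 + 2 (1 cut) → €31 − €2 = €29.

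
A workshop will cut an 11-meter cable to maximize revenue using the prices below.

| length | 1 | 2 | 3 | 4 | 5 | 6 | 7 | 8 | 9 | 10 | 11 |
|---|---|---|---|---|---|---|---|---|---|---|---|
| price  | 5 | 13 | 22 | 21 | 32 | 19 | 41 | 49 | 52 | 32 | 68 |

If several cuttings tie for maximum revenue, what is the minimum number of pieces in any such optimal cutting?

4

Let r[k] be the best obtainable value from length k. For each k, try every first piece i and keep the best of price[i] + r[k−i].
r[1] = 5
r[2] = max(5+5, 13+0) = 13
r[3] = max(5+13, 13+5, 22+0) = 22
r[4] = max(5+22, 13+13, 22+5, 21+0) = 27
r[5] = max(5+27, 13+22, 22+13, 21+5, 32+0) = 35
r[6] = max(5+35, 13+27, 22+22, 21+13, 32+5, 19+0) = 44
r[7] = max(5+44, 13+35, 22+27, …, 19+5, 41+0) = 49
r[8] = max(5+49, 13+44, 22+35, …, 41+5, 49+0) = 57
r[9] = max(5+57, 13+49, 22+44, …, 49+5, 52+0) = 66
r[10] = max(5+66, 13+57, 22+49, …, 52+5, 32+0) = 71
r[11] = max(5+71, 13+66, 22+57, …, 32+5, 68+0) = 79
Maximum revenue is €79.
Now minimize piece count subject to staying optimal: for each k, pieces[k] = 1 + min over i with p[i]+r[k−i]=r[k] of pieces[k−i].
pieces[8] = 3
pieces[9] = 3
pieces[10] = 4
pieces[11] = 4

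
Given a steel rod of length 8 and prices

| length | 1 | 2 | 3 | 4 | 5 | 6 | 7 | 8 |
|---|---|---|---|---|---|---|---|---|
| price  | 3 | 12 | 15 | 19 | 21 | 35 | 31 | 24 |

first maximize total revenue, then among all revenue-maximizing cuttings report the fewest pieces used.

Let r[k] be the best obtainable value from length k. For each k, try every first piece i and keep the best of price[i] + r[k−i].
r[1] = 3
r[2] = 12
r[3] = 15  (first piece 1, then r[2]=12)
r[4] = 24  (first piece 2, then r[2]=12)
r[5] = 27  (first piece 1, then r[4]=24)
r[6] = 36  (first piece 2, then r[4]=24)
r[7] = 39  (first piece 1, then r[6]=36)
r[8] = 48  (first piece 2, then r[6]=36)
Maximum revenue is $48.
Now minimize piece count subject to staying optimal: for each k, pieces[k] = 1 + min over i with p[i]+r[k−i]=r[k] of pieces[k−i].
pieces[5] = 2
pieces[6] = 3
pieces[7] = 3
pieces[8] = 4

4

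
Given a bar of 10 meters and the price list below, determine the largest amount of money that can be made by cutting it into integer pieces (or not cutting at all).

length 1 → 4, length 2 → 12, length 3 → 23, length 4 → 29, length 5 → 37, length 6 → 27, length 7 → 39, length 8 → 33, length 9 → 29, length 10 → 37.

Let best[k] be the best obtainable value from length k. For each k, try every first piece i and keep the best of price[i] + best[k−i].
best[1] = 4
best[2] = 12
best[3] = 23
best[4] = 29
best[5] = 37
best[6] = 46  (first piece 3, then best[3]=23)
best[7] = 52  (first piece 3, then best[4]=29)
best[8] = 60  (first piece 3, then best[5]=37)
best[9] = 69  (first piece 3, then best[6]=46)
best[10] = 75  (first piece 3, then best[7]=52)
One optimal cutting: 4 + 3 + 3 → 29 + 23 + 23 = 75.

75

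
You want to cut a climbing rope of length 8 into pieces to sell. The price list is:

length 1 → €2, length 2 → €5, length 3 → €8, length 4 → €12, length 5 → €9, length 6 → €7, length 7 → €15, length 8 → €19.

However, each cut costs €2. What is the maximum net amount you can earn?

Consider every possible first cut. v[k] is the best of p[i]+v[k−i] over all sellable i≤k, charging 2 whenever i<k.
v[1] = 2
v[2] = 5
v[3] = 8
v[4] = 12
v[5] = 12  (first piece 1, then v[4]=12)
v[6] = 15  (first piece 2, then v[4]=12)
v[7] = 18  (first piece 3, then v[4]=12)
v[8] = 22  (first piece 4, then v[4]=12)
One optimal plan: pieces 4 + 4 (1 cut) → €24 − €2 = €22.

22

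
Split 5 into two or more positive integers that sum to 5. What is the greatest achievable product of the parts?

Fill m[k] for k=2..5: at each k try every first piece i and multiply by the better of (k−i) uncut or m[k−i].
m[2] = 1*max(1,0) = 1*1 = 1
m[3] = max(1*2, 2*1) = 2
m[4] = max(1*3, 2*2, 3*1) = 4
m[5] = max(1*4, 2*3, 3*2, 4*1) = 6
One optimal split: 3 + 2; product 3*2 = 6.

6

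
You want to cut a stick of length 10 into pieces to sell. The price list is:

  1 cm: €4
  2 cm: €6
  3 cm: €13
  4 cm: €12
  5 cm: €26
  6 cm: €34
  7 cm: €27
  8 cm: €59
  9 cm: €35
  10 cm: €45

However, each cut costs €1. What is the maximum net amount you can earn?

Consider every possible first cut. r[k] is the best of p[i]+r[k−i] over all sellable i≤k, charging 1 whenever i<k.
r[1] = 4
r[2] = max(4+4-1, 6+0) = 7
r[3] = max(4+7-1, 6+4-1, 13+0) = 13
r[4] = max(4+13-1, 6+7-1, 13+4-1, 12+0) = 16
r[5] = max(4+16-1, 6+13-1, 13+7-1, 12+4-1, 26+0) = 26
r[6] = max(4+26-1, 6+16-1, 13+13-1, 12+7-1, 26+4-1, 34+0) = 34
r[7] = max(4+34-1, 6+26-1, 13+16-1, …, 34+4-1, 27+0) = 37
r[8] = max(4+37-1, 6+34-1, 13+26-1, …, 27+4-1, 59+0) = 59
r[9] = max(4+59-1, 6+37-1, 13+34-1, …, 59+4-1, 35+0) = 62
r[10] = max(4+62-1, 6+59-1, 13+37-1, …, 35+4-1, 45+0) = 65
One optimal plan: pieces 8 + 1 + 1 (2 cuts) → €67 − €2 = €65.

65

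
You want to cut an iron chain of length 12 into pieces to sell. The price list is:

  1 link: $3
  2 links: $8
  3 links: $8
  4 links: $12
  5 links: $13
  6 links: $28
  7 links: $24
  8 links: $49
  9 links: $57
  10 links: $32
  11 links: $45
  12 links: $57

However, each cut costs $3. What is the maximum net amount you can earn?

62

Consider every possible first cut. r[k] is the best of p[i]+r[k−i] over all sellable i≤k, charging 3 whenever i<k.
r[1] = 3
r[2] = max(3+3-3, 8+0) = 8
r[3] = max(3+8-3, 8+3-3, 8+0) = 8
r[4] = max(3+8-3, 8+8-3, 8+3-3, 12+0) = 13
r[5] = max(3+13-3, 8+8-3, 8+8-3, 12+3-3, 13+0) = 13
r[6] = max(3+13-3, 8+13-3, 8+8-3, 12+8-3, 13+3-3, 28+0) = 28
r[7] = max(3+28-3, 8+13-3, 8+13-3, …, 28+3-3, 24+0) = 28
r[8] = max(3+28-3, 8+28-3, 8+13-3, …, 24+3-3, 49+0) = 49
r[9] = max(3+49-3, 8+28-3, 8+28-3, …, 49+3-3, 57+0) = 57
r[10] = max(3+57-3, 8+49-3, 8+28-3, …, 57+3-3, 32+0) = 57
r[11] = max(3+57-3, 8+57-3, 8+49-3, …, 32+3-3, 45+0) = 62
r[12] = max(3+62-3, 8+57-3, 8+57-3, …, 45+3-3, 57+0) = 62
One optimal plan: pieces 9 + 2 + 1 (2 cuts) → $68 − $6 = $62.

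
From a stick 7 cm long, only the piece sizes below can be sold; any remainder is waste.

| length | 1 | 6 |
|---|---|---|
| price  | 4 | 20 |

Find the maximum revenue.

28

Build best[k] bottom-up: best[k] = max over allowed piece i of (p[i] + best[k−i]).
best[1] = 4
best[2] = 8  (first piece 1, then best[1]=4)
best[3] = 12  (first piece 1, then best[2]=8)
best[4] = 16  (first piece 1, then best[3]=12)
best[5] = 20  (first piece 1, then best[4]=16)
best[6] = max(4+20, 20+0) = 24
best[7] = max(4+24, 20+4) = 28
One optimal cutting: 1 + 1 + 1 + 1 + 1 + 1 + 1 → 28.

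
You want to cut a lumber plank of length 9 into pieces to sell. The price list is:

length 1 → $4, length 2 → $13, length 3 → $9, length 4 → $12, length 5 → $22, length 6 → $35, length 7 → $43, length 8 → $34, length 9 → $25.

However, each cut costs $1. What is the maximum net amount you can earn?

55

Let v[k] be the best obtainable value from length k. For each k, try every first piece i and keep the best of price[i] + v[k−i] minus the 1 cut fee when i<k.
v[1] = 4
v[2] = 13
v[3] = 16  (first piece 1, then v[2]=13)
v[4] = 25  (first piece 2, then v[2]=13)
v[5] = 28  (first piece 1, then v[4]=25)
v[6] = 37  (first piece 2, then v[4]=25)
v[7] = 43
v[8] = 49  (first piece 2, then v[6]=37)
v[9] = 55  (first piece 2, then v[7]=43)
One optimal plan: pieces 7 + 2 (1 cut) → $56 − $1 = $55.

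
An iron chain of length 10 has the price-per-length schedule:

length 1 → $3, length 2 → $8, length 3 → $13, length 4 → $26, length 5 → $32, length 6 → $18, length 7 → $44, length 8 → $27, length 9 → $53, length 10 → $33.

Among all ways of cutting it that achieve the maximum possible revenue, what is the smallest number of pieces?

2

Let r[k] be the best obtainable value from length k. For each k, try every first piece i and keep the best of price[i] + r[k−i].
r[1] = 3
r[2] = max(3+3, 8+0) = 8
r[3] = max(3+8, 8+3, 13+0) = 13
r[4] = max(3+13, 8+8, 13+3, 26+0) = 26
r[5] = max(3+26, 8+13, 13+8, 26+3, 32+0) = 32
r[6] = max(3+32, 8+26, 13+13, 26+8, 32+3, 18+0) = 35
r[7] = max(3+35, 8+32, 13+26, …, 18+3, 44+0) = 44
r[8] = max(3+44, 8+35, 13+32, …, 44+3, 27+0) = 52
r[9] = max(3+52, 8+44, 13+35, …, 27+3, 53+0) = 58
r[10] = max(3+58, 8+52, 13+44, …, 53+3, 33+0) = 64
Maximum revenue is $64.
Now minimize piece count subject to staying optimal: for each k, pieces[k] = 1 + min over i with p[i]+r[k−i]=r[k] of pieces[k−i].
pieces[7] = 1
pieces[8] = 2
pieces[9] = 2
pieces[10] = 2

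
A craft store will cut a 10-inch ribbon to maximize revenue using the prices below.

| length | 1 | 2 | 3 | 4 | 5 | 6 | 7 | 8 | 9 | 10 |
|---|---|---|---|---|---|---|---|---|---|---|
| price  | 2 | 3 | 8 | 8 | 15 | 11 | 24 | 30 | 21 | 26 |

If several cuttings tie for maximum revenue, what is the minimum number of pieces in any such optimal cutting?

Let r[k] be the best obtainable value from length k. For each k, try every first piece i and keep the best of price[i] + r[k−i].
r[1] = 2
r[2] = max(2+2, 3+0) = 4
r[3] = max(2+4, 3+2, 8+0) = 8
r[4] = max(2+8, 3+4, 8+2, 8+0) = 10
r[5] = max(2+10, 3+8, 8+4, 8+2, 15+0) = 15
r[6] = max(2+15, 3+10, 8+8, 8+4, 15+2, 11+0) = 17
r[7] = max(2+17, 3+15, 8+10, …, 11+2, 24+0) = 24
r[8] = max(2+24, 3+17, 8+15, …, 24+2, 30+0) = 30
r[9] = max(2+30, 3+24, 8+17, …, 30+2, 21+0) = 32
r[10] = max(2+32, 3+30, 8+24, …, 21+2, 26+0) = 34
Maximum revenue is ¢34.
Now minimize piece count subject to staying optimal: for each k, pieces[k] = 1 + min over i with p[i]+r[k−i]=r[k] of pieces[k−i].
pieces[7] = 1
pieces[8] = 1
pieces[9] = 2
pieces[10] = 3

3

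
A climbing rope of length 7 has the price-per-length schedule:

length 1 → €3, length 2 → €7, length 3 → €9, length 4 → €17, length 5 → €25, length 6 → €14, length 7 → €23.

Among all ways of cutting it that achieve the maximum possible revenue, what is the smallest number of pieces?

2

Build r[k] bottom-up: r[k] = max over allowed piece i of (p[i] + r[k−i]).
r[1] = 3
r[2] = 7
r[3] = 10  (first piece 1, then r[2]=7)
r[4] = 17
r[5] = 25
r[6] = 28  (first piece 1, then r[5]=25)
r[7] = 32  (first piece 2, then r[5]=25)
Maximum revenue is €32.
Now minimize piece count subject to staying optimal: for each k, pieces[k] = 1 + min over i with p[i]+r[k−i]=r[k] of pieces[k−i].
pieces[4] = 1
pieces[5] = 1
pieces[6] = 2
pieces[7] = 2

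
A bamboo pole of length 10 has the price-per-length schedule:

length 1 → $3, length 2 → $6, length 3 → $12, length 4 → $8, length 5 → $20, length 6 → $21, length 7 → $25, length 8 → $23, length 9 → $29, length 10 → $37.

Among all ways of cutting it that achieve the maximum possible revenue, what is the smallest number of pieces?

2

Build r[k] bottom-up: r[k] = max over allowed piece i of (p[i] + r[k−i]).
r[1] = 3
r[2] = max(3+3, 6+0) = 6
r[3] = max(3+6, 6+3, 12+0) = 12
r[4] = max(3+12, 6+6, 12+3, 8+0) = 15
r[5] = max(3+15, 6+12, 12+6, 8+3, 20+0) = 20
r[6] = max(3+20, 6+15, 12+12, 8+6, 20+3, 21+0) = 24
r[7] = max(3+24, 6+20, 12+15, …, 21+3, 25+0) = 27
r[8] = max(3+27, 6+24, 12+20, …, 25+3, 23+0) = 32
r[9] = max(3+32, 6+27, 12+24, …, 23+3, 29+0) = 36
r[10] = max(3+36, 6+32, 12+27, …, 29+3, 37+0) = 40
Maximum revenue is $40.
Now minimize piece count subject to staying optimal: for each k, pieces[k] = 1 + min over i with p[i]+r[k−i]=r[k] of pieces[k−i].
pieces[7] = 3
pieces[8] = 2
pieces[9] = 3
pieces[10] = 2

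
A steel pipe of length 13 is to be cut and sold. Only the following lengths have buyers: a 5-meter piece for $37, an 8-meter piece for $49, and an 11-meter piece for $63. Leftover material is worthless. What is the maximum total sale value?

86

Let r[k] be the best obtainable value from length k. For each k, try every first piece i and keep the best of price[i] + r[k−i].
r[1] = 0
r[2] = 0
r[3] = 0
r[4] = 0
r[5] = 37
r[6] = 37
r[7] = 37
r[8] = 49
r[9] = 49
r[10] = 74  (first piece 5, then r[5]=37)
r[11] = 74
r[12] = 74
r[13] = 86  (first piece 5, then r[8]=49)
One optimal cutting: 8 + 5 → $86.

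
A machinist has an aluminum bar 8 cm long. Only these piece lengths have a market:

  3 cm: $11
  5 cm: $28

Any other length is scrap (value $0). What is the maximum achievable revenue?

39

Let r[k] be the best obtainable value from length k. For each k, try every first piece i and keep the best of price[i] + r[k−i].
r[1] = 0
r[2] = 0
r[3] = 11
r[4] = 11
r[5] = max(11+0, 28+0) = 28
r[6] = max(11+11, 28+0) = 28
r[7] = max(11+11, 28+0) = 28
r[8] = max(11+28, 28+11) = 39
One optimal cutting: 5 + 3 → $39.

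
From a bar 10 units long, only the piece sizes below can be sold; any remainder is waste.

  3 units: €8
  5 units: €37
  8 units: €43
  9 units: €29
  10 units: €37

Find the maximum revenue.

Build f[k] bottom-up: f[k] = max over allowed piece i of (p[i] + f[k−i]).
f[1] = 0
f[2] = 0
f[3] = 8
f[4] = 8
f[5] = 37
f[6] = 37
f[7] = 37
f[8] = 45  (first piece 3, then f[5]=37)
f[9] = 45
f[10] = 74  (first piece 5, then f[5]=37)
One optimal cutting: 5 + 5 → €74.

74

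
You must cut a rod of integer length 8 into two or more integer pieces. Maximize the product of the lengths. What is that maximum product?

Fill prod[k] for k=2..8: at each k try every first piece i and multiply by the better of (k−i) uncut or prod[k−i].
Small cases: prod[2]=1.
prod[3] = 1·max(2,1) = 1·2 = 2
prod[4] = 2·max(2,1) = 2·2 = 4
prod[5] = 2·max(3,2) = 2·3 = 6
prod[6] = 3·max(3,2) = 3·3 = 9
prod[7] = 2·max(5,6) = 2·6 = 12
prod[8] = 2·max(6,9) = 2·9 = 18
One optimal split: 3 + 3 + 2; product 3·3·2 = 18.

18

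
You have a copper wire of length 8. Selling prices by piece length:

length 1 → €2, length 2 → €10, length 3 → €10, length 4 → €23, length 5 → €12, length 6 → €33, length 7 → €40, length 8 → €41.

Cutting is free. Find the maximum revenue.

Consider every possible first cut. v[k] is the best of p[i]+v[k−i] over all sellable i≤k.
v[1] = 2
v[2] = max(2+2, 10+0) = 10
v[3] = max(2+10, 10+2, 10+0) = 12
v[4] = max(2+12, 10+10, 10+2, 23+0) = 23
v[5] = max(2+23, 10+12, 10+10, 23+2, 12+0) = 25
v[6] = max(2+25, 10+23, 10+12, 23+10, 12+2, 33+0) = 33
v[7] = max(2+33, 10+25, 10+23, …, 33+2, 40+0) = 40
v[8] = max(2+40, 10+33, 10+25, …, 40+2, 41+0) = 46
One optimal cutting: 4 + 4 → €23 + €23 = €46.

46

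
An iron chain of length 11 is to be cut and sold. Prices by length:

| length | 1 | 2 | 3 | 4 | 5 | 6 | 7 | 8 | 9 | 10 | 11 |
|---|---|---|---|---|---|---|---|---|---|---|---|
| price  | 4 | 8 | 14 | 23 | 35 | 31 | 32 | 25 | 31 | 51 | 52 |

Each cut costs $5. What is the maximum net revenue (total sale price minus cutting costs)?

64

Let net[k] be the best obtainable value from length k. For each k, try every first piece i and keep the best of price[i] + net[k−i] minus the 5 cut fee when i<k.
net[1] = 4
net[2] = max(4+4-5, 8+0) = 8
net[3] = max(4+8-5, 8+4-5, 14+0) = 14
net[4] = max(4+14-5, 8+8-5, 14+4-5, 23+0) = 23
net[5] = max(4+23-5, 8+14-5, 14+8-5, 23+4-5, 35+0) = 35
net[6] = max(4+35-5, 8+23-5, 14+14-5, 23+8-5, 35+4-5, 31+0) = 34
net[7] = max(4+34-5, 8+35-5, 14+23-5, …, 31+4-5, 32+0) = 38
net[8] = max(4+38-5, 8+34-5, 14+35-5, …, 32+4-5, 25+0) = 44
net[9] = max(4+44-5, 8+38-5, 14+34-5, …, 25+4-5, 31+0) = 53
net[10] = max(4+53-5, 8+44-5, 14+38-5, …, 31+4-5, 51+0) = 65
net[11] = max(4+65-5, 8+53-5, 14+44-5, …, 51+4-5, 52+0) = 64
One optimal plan: pieces 5 + 5 + 1 (2 cuts) → $74 − $10 = $64.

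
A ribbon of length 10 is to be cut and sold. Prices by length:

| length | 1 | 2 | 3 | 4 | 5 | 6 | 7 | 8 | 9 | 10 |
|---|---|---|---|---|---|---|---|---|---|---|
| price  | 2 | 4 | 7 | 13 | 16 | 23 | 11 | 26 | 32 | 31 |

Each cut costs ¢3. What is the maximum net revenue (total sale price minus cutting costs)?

Consider every possible first cut. r[k] is the best of p[i]+r[k−i] over all sellable i≤k, charging 3 whenever i<k.
r[1] = 2
r[2] = max(2+2-3, 4+0) = 4
r[3] = max(2+4-3, 4+2-3, 7+0) = 7
r[4] = max(2+7-3, 4+4-3, 7+2-3, 13+0) = 13
r[5] = max(2+13-3, 4+7-3, 7+4-3, 13+2-3, 16+0) = 16
r[6] = max(2+16-3, 4+13-3, 7+7-3, 13+4-3, 16+2-3, 23+0) = 23
r[7] = max(2+23-3, 4+16-3, 7+13-3, …, 23+2-3, 11+0) = 22
r[8] = max(2+22-3, 4+23-3, 7+16-3, …, 11+2-3, 26+0) = 26
r[9] = max(2+26-3, 4+22-3, 7+23-3, …, 26+2-3, 32+0) = 32
r[10] = max(2+32-3, 4+26-3, 7+22-3, …, 32+2-3, 31+0) = 33
One optimal plan: pieces 6 + 4 (1 cut) → ¢36 − ¢3 = ¢33.

33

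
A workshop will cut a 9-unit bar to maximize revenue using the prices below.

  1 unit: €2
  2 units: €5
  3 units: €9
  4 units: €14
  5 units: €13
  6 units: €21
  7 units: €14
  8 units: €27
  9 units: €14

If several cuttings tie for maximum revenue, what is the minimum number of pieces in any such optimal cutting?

2

Build r[k] bottom-up: r[k] = max over allowed piece i of (p[i] + r[k−i]).
r[1] = 2
r[2] = max(2+2, 5+0) = 5
r[3] = max(2+5, 5+2, 9+0) = 9
r[4] = max(2+9, 5+5, 9+2, 14+0) = 14
r[5] = max(2+14, 5+9, 9+5, 14+2, 13+0) = 16
r[6] = max(2+16, 5+14, 9+9, 14+5, 13+2, 21+0) = 21
r[7] = max(2+21, 5+16, 9+14, …, 21+2, 14+0) = 23
r[8] = max(2+23, 5+21, 9+16, …, 14+2, 27+0) = 28
r[9] = max(2+28, 5+23, 9+21, …, 27+2, 14+0) = 30
Maximum revenue is €30.
Now minimize piece count subject to staying optimal: for each k, pieces[k] = 1 + min over i with p[i]+r[k−i]=r[k] of pieces[k−i].
pieces[6] = 1
pieces[7] = 2
pieces[8] = 2
pieces[9] = 2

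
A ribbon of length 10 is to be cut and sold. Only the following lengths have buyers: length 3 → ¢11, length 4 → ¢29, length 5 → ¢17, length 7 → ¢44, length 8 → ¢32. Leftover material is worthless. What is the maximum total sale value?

Consider every possible first cut. best[k] is the best of p[i]+best[k−i] over all sellable i≤k.
best[1] = 0
best[2] = 0
best[3] = 11
best[4] = max(11+0, 29+0) = 29
best[5] = max(11+0, 29+0, 17+0) = 29
best[6] = max(11+11, 29+0, 17+0) = 29
best[7] = max(11+29, 29+11, 17+0, 44+0) = 44
best[8] = max(11+29, 29+29, 17+11, 44+0, 32+0) = 58
best[9] = max(11+29, 29+29, 17+29, 44+0, 32+0) = 58
best[10] = max(11+44, 29+29, 17+29, 44+11, 32+0) = 58
One optimal cutting: pieces 4 + 4 with 2 inches of scrap → ¢58.

58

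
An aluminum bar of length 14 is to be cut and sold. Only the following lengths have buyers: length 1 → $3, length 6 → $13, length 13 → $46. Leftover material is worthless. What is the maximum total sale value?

49

Let best[k] be the best obtainable value from length k. For each k, try every first piece i and keep the best of price[i] + best[k−i].
best[1] = 3
best[2] = 6  (first piece 1, then best[1]=3)
best[3] = 9  (first piece 1, then best[2]=6)
best[4] = 12  (first piece 1, then best[3]=9)
best[5] = 15  (first piece 1, then best[4]=12)
best[6] = 18  (first piece 1, then best[5]=15)
best[7] = 21  (first piece 1, then best[6]=18)
best[8] = 24  (first piece 1, then best[7]=21)
best[9] = 27  (first piece 1, then best[8]=24)
best[10] = 30  (first piece 1, then best[9]=27)
best[11] = 33  (first piece 1, then best[10]=30)
best[12] = 36  (first piece 1, then best[11]=33)
best[13] = 46
best[14] = 49  (first piece 1, then best[13]=46)
One optimal cutting: 13 + 1 → $49.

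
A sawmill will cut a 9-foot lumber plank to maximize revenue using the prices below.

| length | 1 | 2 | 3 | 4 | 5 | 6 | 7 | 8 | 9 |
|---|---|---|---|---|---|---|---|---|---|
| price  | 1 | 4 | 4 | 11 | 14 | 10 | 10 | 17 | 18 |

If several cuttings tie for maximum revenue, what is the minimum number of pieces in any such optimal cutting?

Build r[k] bottom-up: r[k] = max over allowed piece i of (p[i] + r[k−i]).
r[1] = 1
r[2] = 4
r[3] = 5  (first piece 1, then r[2]=4)
r[4] = 11
r[5] = 14
r[6] = 15  (first piece 1, then r[5]=14)
r[7] = 18  (first piece 2, then r[5]=14)
r[8] = 22  (first piece 4, then r[4]=11)
r[9] = 25  (first piece 4, then r[5]=14)
Maximum revenue is $25.
Now minimize piece count subject to staying optimal: for each k, pieces[k] = 1 + min over i with p[i]+r[k−i]=r[k] of pieces[k−i].
pieces[6] = 2
pieces[7] = 2
pieces[8] = 2
pieces[9] = 2

2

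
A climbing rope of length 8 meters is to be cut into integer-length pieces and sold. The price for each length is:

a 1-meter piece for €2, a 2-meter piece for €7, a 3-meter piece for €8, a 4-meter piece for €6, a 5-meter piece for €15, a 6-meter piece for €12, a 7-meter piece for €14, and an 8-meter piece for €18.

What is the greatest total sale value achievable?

Build best[k] bottom-up: best[k] = max over allowed piece i of (p[i] + best[k−i]).
best[1] = 2
best[2] = max(2+2, 7+0) = 7
best[3] = max(2+7, 7+2, 8+0) = 9
best[4] = max(2+9, 7+7, 8+2, 6+0) = 14
best[5] = max(2+14, 7+9, 8+7, 6+2, 15+0) = 16
best[6] = max(2+16, 7+14, 8+9, 6+7, 15+2, 12+0) = 21
best[7] = max(2+21, 7+16, 8+14, …, 12+2, 14+0) = 23
best[8] = max(2+23, 7+21, 8+16, …, 14+2, 18+0) = 28
One optimal cutting: 2 + 2 + 2 + 2 → €7 + €7 + €7 + €7 = €28.

28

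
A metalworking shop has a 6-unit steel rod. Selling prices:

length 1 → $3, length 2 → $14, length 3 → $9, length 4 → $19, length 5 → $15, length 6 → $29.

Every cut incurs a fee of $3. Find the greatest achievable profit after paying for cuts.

36

Build net[k] bottom-up: net[k] = max over allowed piece i of (p[i] + net[k−i]) − 3 per cut.
net[1] = 3
net[2] = 14
net[3] = 14  (first piece 1, then net[2]=14)
net[4] = 25  (first piece 2, then net[2]=14)
net[5] = 25  (first piece 1, then net[4]=25)
net[6] = 36  (first piece 2, then net[4]=25)
One optimal plan: pieces 2 + 2 + 2 (2 cuts) → $42 − $6 = $36.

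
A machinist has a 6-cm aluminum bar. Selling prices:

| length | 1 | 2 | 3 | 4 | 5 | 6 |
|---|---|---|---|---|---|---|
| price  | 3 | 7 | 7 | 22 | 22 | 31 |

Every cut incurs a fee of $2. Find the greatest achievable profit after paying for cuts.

31

Let r[k] be the best obtainable value from length k. For each k, try every first piece i and keep the best of price[i] + r[k−i] minus the 2 cut fee when i<k.
r[1] = 3
r[2] = max(3+3-2, 7+0) = 7
r[3] = max(3+7-2, 7+3-2, 7+0) = 8
r[4] = max(3+8-2, 7+7-2, 7+3-2, 22+0) = 22
r[5] = max(3+22-2, 7+8-2, 7+7-2, 22+3-2, 22+0) = 23
r[6] = max(3+23-2, 7+22-2, 7+8-2, 22+7-2, 22+3-2, 31+0) = 31
Best is to make no cuts and sell whole for $31.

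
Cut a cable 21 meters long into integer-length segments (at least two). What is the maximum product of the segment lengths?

2187

Let prod[k] be the best product for length k (with at least one cut). For each first piece i, the rest contributes max(k−i, prod[k−i]).
Small cases: prod[2]=1, prod[3]=2, prod[4]=4, prod[5]=6, prod[6]=9, prod[7]=12, prod[8]=18, prod[9]=27, prod[10]=36, prod[11]=54, prod[12]=81, prod[13]=108.
prod[14] = 2*max(12,81) = 2*81 = 162
prod[15] = 3*max(12,81) = 3*81 = 243
prod[16] = 2*max(14,162) = 2*162 = 324
prod[17] = 2*max(15,243) = 2*243 = 486
prod[18] = 3*max(15,243) = 3*243 = 729
prod[19] = 2*max(17,486) = 2*486 = 972
prod[20] = 2*max(18,729) = 2*729 = 1458
prod[21] = 3*max(18,729) = 3*729 = 2187
One optimal split: 3 + 3 + 3 + 3 + 3 + 3 + 3; product 3*3*3*3*3*3*3 = 2187.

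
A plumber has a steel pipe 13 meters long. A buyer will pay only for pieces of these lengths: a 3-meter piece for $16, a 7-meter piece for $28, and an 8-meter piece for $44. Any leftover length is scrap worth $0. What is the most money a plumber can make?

64

Let f[k] be the best obtainable value from length k. For each k, try every first piece i and keep the best of price[i] + f[k−i].
f[1] = 0
f[2] = 0
f[3] = 16
f[4] = 16
f[5] = 16
f[6] = 32  (first piece 3, then f[3]=16)
f[7] = 32
f[8] = 44
f[9] = 48  (first piece 3, then f[6]=32)
f[10] = 48
f[11] = 60  (first piece 3, then f[8]=44)
f[12] = 64  (first piece 3, then f[9]=48)
f[13] = 64
One optimal cutting: pieces 3 + 3 + 3 + 3 with 1 meter of scrap → $64.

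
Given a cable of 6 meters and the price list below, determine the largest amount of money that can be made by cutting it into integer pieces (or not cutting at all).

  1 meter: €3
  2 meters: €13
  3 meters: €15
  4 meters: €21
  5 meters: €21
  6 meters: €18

Consider every possible first cut. r[k] is the best of p[i]+r[k−i] over all sellable i≤k.
r[1] = 3
r[2] = 13
r[3] = 16  (first piece 1, then r[2]=13)
r[4] = 26  (first piece 2, then r[2]=13)
r[5] = 29  (first piece 1, then r[4]=26)
r[6] = 39  (first piece 2, then r[4]=26)
One optimal cutting: 2 + 2 + 2 → €13 + €13 + €13 = €39.

39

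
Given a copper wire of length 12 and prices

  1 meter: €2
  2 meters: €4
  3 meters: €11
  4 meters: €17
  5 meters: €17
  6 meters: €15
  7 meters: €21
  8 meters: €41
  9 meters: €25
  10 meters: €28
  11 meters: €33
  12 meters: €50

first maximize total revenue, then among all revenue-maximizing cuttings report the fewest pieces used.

Build r[k] bottom-up: r[k] = max over allowed piece i of (p[i] + r[k−i]).
r[1] = 2
r[2] = 4  (first piece 1, then r[1]=2)
r[3] = 11
r[4] = 17
r[5] = 19  (first piece 1, then r[4]=17)
r[6] = 22  (first piece 3, then r[3]=11)
r[7] = 28  (first piece 3, then r[4]=17)
r[8] = 41
r[9] = 43  (first piece 1, then r[8]=41)
r[10] = 45  (first piece 1, then r[9]=43)
r[11] = 52  (first piece 3, then r[8]=41)
r[12] = 58  (first piece 4, then r[8]=41)
Maximum revenue is €58.
Now minimize piece count subject to staying optimal: for each k, pieces[k] = 1 + min over i with p[i]+r[k−i]=r[k] of pieces[k−i].
pieces[9] = 2
pieces[10] = 2
pieces[11] = 2
pieces[12] = 2

2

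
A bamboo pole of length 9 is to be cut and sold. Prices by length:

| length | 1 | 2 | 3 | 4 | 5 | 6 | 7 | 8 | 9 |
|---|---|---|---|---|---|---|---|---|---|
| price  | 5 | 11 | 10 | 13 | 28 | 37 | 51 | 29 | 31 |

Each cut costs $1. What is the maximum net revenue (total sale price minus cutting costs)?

Build net[k] bottom-up: net[k] = max over allowed piece i of (p[i] + net[k−i]) − 1 per cut.
net[1] = 5
net[2] = max(5+5-1, 11+0) = 11
net[3] = max(5+11-1, 11+5-1, 10+0) = 15
net[4] = max(5+15-1, 11+11-1, 10+5-1, 13+0) = 21
net[5] = max(5+21-1, 11+15-1, 10+11-1, 13+5-1, 28+0) = 28
net[6] = max(5+28-1, 11+21-1, 10+15-1, 13+11-1, 28+5-1, 37+0) = 37
net[7] = max(5+37-1, 11+28-1, 10+21-1, …, 37+5-1, 51+0) = 51
net[8] = max(5+51-1, 11+37-1, 10+28-1, …, 51+5-1, 29+0) = 55
net[9] = max(5+55-1, 11+51-1, 10+37-1, …, 29+5-1, 31+0) = 61
One optimal plan: pieces 7 + 2 (1 cut) → $62 − $1 = $61.

61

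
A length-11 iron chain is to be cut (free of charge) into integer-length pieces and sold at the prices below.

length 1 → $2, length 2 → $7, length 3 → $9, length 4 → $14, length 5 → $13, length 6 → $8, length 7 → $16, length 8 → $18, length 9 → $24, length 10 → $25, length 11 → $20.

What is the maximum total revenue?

Consider every possible first cut. R[k] is the best of p[i]+R[k−i] over all sellable i≤k.
R[1] = 2
R[2] = 7
R[3] = 9  (first piece 1, then R[2]=7)
R[4] = 14  (first piece 2, then R[2]=7)
R[5] = 16  (first piece 1, then R[4]=14)
R[6] = 21  (first piece 2, then R[4]=14)
R[7] = 23  (first piece 1, then R[6]=21)
R[8] = 28  (first piece 2, then R[6]=21)
R[9] = 30  (first piece 1, then R[8]=28)
R[10] = 35  (first piece 2, then R[8]=28)
R[11] = 37  (first piece 1, then R[10]=35)
One optimal cutting: 2 + 2 + 2 + 2 + 2 + 1 → $7 + $7 + $7 + $7 + $7 + $2 = $37.

37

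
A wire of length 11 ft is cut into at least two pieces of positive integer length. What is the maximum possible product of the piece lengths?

54

Let prod[k] be the best product for length k (with at least one cut). For each first piece i, the rest contributes max(k−i, prod[k−i]).
Small cases: prod[2]=1, prod[3]=2, prod[4]=4.
prod[5] = 2×max(3,2) = 2×3 = 6
prod[6] = 3×max(3,2) = 3×3 = 9
prod[7] = 2×max(5,6) = 2×6 = 12
prod[8] = 2×max(6,9) = 2×9 = 18
prod[9] = 3×max(6,9) = 3×9 = 27
prod[10] = 2×max(8,18) = 2×18 = 36
prod[11] = 2×max(9,27) = 2×27 = 54
One optimal split: 3 + 3 + 3 + 2; product 3×3×3×2 = 54.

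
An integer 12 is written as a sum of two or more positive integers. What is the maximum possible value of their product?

81

Let P[k] be the best product for length k (with at least one cut). For each first piece i, the rest contributes max(k−i, P[k−i]).
P[2] = 1×max(1,0) = 1×1 = 1
P[3] = max(1×2, 2×1) = 2
P[4] = max(1×3, 2×2, 3×1) = 4
P[5] = max(1×4, 2×3, 3×2, 4×1) = 6
P[6] = max(1×6, 2×4, 3×3, 4×2, 5×1) = 9
P[7] = max(1×9, 2×6, 3×4, 4×3, 5×2, 6×1) = 12
P[8] = max(1×12, 2×9, 3×6, …, 6×2, 7×1) = 18
P[9] = max(1×18, 2×12, 3×9, …, 7×2, 8×1) = 27
P[10] = max(1×27, 2×18, 3×12, …, 8×2, 9×1) = 36
P[11] = max(1×36, 2×27, 3×18, …, 9×2, 10×1) = 54
P[12] = max(1×54, 2×36, 3×27, …, 10×2, 11×1) = 81
One optimal split: 3 + 3 + 3 + 3; product 3×3×3×3 = 81.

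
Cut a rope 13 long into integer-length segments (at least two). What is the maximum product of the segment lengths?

108

Fill m[k] for k=2..13: at each k try every first piece i and multiply by the better of (k−i) uncut or m[k−i].
m[2] = 1·max(1,0) = 1·1 = 1
m[3] = max(1·2, 2·1) = 2
m[4] = max(1·3, 2·2, 3·1) = 4
m[5] = max(1·4, 2·3, 3·2, 4·1) = 6
m[6] = max(1·6, 2·4, 3·3, 4·2, 5·1) = 9
m[7] = max(1·9, 2·6, 3·4, 4·3, 5·2, 6·1) = 12
m[8] = max(1·12, 2·9, 3·6, …, 6·2, 7·1) = 18
m[9] = max(1·18, 2·12, 3·9, …, 7·2, 8·1) = 27
m[10] = max(1·27, 2·18, 3·12, …, 8·2, 9·1) = 36
m[11] = max(1·36, 2·27, 3·18, …, 9·2, 10·1) = 54
m[12] = max(1·54, 2·36, 3·27, …, 10·2, 11·1) = 81
m[13] = max(1·81, 2·54, 3·36, …, 11·2, 12·1) = 108
One optimal split: 3 + 3 + 3 + 2 + 2; product 3·3·3·2·2 = 108.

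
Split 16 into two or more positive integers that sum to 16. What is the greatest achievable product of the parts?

324

Fill g[k] for k=2..16: at each k try every first piece i and multiply by the better of (k−i) uncut or g[k−i].
g[2] = 1*max(1,0) = 1*1 = 1
g[3] = 1*max(2,1) = 1*2 = 2
g[4] = 2*max(2,1) = 2*2 = 4
g[5] = 2*max(3,2) = 2*3 = 6
g[6] = 3*max(3,2) = 3*3 = 9
g[7] = 2*max(5,6) = 2*6 = 12
g[8] = 2*max(6,9) = 2*9 = 18
g[9] = 3*max(6,9) = 3*9 = 27
g[10] = 2*max(8,18) = 2*18 = 36
g[11] = 2*max(9,27) = 2*27 = 54
g[12] = 3*max(9,27) = 3*27 = 81
g[13] = 2*max(11,54) = 2*54 = 108
g[14] = 2*max(12,81) = 2*81 = 162
g[15] = 3*max(12,81) = 3*81 = 243
g[16] = 2*max(14,162) = 2*162 = 324
One optimal split: 3 + 3 + 3 + 3 + 2 + 2; product 3*3*3*3*2*2 = 324.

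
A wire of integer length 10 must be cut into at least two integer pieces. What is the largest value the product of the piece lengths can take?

Fill P[k] for k=2..10: at each k try every first piece i and multiply by the better of (k−i) uncut or P[k−i].
P[2] = 1·max(1,0) = 1·1 = 1
P[3] = max(1·2, 2·1) = 2
P[4] = max(1·3, 2·2, 3·1) = 4
P[5] = max(1·4, 2·3, 3·2, 4·1) = 6
P[6] = max(1·6, 2·4, 3·3, 4·2, 5·1) = 9
P[7] = max(1·9, 2·6, 3·4, 4·3, 5·2, 6·1) = 12
P[8] = max(1·12, 2·9, 3·6, …, 6·2, 7·1) = 18
P[9] = max(1·18, 2·12, 3·9, …, 7·2, 8·1) = 27
P[10] = max(1·27, 2·18, 3·12, …, 8·2, 9·1) = 36
One optimal split: 3 + 3 + 2 + 2; product 3·3·2·2 = 36.

36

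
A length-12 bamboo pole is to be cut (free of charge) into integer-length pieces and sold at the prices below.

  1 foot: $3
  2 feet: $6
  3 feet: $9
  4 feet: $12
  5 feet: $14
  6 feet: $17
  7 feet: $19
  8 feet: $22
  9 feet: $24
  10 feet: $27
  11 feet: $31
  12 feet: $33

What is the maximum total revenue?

Consider every possible first cut. r[k] is the best of p[i]+r[k−i] over all sellable i≤k.
r[1] = 3
r[2] = max(3+3, 6+0) = 6
r[3] = max(3+6, 6+3, 9+0) = 9
r[4] = max(3+9, 6+6, 9+3, 12+0) = 12
r[5] = max(3+12, 6+9, 9+6, 12+3, 14+0) = 15
r[6] = max(3+15, 6+12, 9+9, 12+6, 14+3, 17+0) = 18
r[7] = max(3+18, 6+15, 9+12, …, 17+3, 19+0) = 21
r[8] = max(3+21, 6+18, 9+15, …, 19+3, 22+0) = 24
r[9] = max(3+24, 6+21, 9+18, …, 22+3, 24+0) = 27
r[10] = max(3+27, 6+24, 9+21, …, 24+3, 27+0) = 30
r[11] = max(3+30, 6+27, 9+24, …, 27+3, 31+0) = 33
r[12] = max(3+33, 6+30, 9+27, …, 31+3, 33+0) = 36
One optimal cutting: 1 + 1 + 1 + 1 + 1 + 1 + 1 + 1 + 1 + 1 + 1 + 1 → $3 + $3 + $3 + $3 + $3 + $3 + $3 + $3 + $3 + $3 + $3 + $3 = $36.

36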